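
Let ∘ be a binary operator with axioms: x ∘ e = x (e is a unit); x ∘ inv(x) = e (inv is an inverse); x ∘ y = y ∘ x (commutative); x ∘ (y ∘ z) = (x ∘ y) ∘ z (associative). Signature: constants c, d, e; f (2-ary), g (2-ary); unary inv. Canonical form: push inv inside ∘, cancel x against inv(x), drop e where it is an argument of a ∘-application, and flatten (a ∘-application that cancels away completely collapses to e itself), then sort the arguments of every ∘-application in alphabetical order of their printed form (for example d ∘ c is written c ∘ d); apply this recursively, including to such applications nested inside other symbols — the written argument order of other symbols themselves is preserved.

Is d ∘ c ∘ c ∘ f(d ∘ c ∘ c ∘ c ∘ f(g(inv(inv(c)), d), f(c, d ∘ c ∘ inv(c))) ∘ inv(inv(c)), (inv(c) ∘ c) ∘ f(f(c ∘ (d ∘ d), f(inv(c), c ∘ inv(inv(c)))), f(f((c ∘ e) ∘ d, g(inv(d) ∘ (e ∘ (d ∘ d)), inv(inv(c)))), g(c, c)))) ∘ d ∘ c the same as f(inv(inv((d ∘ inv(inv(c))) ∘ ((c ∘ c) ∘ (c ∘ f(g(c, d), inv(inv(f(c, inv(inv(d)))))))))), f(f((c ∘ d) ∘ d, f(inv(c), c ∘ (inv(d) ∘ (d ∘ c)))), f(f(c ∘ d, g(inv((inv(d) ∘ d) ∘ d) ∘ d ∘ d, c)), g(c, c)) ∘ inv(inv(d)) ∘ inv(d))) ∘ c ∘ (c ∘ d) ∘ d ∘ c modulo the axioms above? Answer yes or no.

Left:  d ∘ c ∘ c ∘ f(d ∘ c ∘ c ∘ c ∘ f(g(inv(inv(c)), d), f(c, d ∘ c ∘ inv(c))) ∘ inv(inv(c)), (inv(c) ∘ c) ∘ f(f(c ∘ (d ∘ d), f(inv(c), c ∘ inv(inv(c)))), f(f((c ∘ e) ∘ d, g(inv(d) ∘ (e ∘ (d ∘ d)), inv(inv(c)))), g(c, c)))) ∘ d ∘ c
  Push inv inside:  distribute inv over ∘ and collapse double inv
  Collect terms:  d ∘ d ∘ c ∘ c ∘ c ∘ f(c ∘ c ∘ c ∘ c ∘ d ∘ f(g(c, d), f(c, d)), f(f(c ∘ d ∘ d, f(inv(c), c ∘ c)), f(f(c ∘ d, g(d, c)), g(c, c))))
  Order the arguments:  c ∘ c ∘ c ∘ d ∘ d ∘ f(c ∘ c ∘ c ∘ c ∘ d ∘ f(g(c, d), f(c, d)), f(f(c ∘ d ∘ d, f(inv(c), c ∘ c)), f(f(c ∘ d, g(d, c)), g(c, c))))
Right:  f(inv(inv((d ∘ inv(inv(c))) ∘ ((c ∘ c) ∘ (c ∘ f(g(c, d), inv(inv(f(c, inv(inv(d)))))))))), f(f((c ∘ d) ∘ d, f(inv(c), c ∘ (inv(d) ∘ (d ∘ c)))), f(f(c ∘ d, g(inv((inv(d) ∘ d) ∘ d) ∘ d ∘ d, c)), g(c, c)) ∘ inv(inv(d)) ∘ inv(d))) ∘ c ∘ (c ∘ d) ∘ d ∘ c
  Push inv inside:  distribute inv over ∘ and collapse double inv
  Collect:  f(c ∘ c ∘ c ∘ c ∘ d ∘ f(g(c, d), f(c, d)), f(f(c ∘ d ∘ d, f(inv(c), c ∘ c)), f(f(c ∘ d, g(d, c)), g(c, c)))) ∘ c ∘ c ∘ c ∘ d ∘ d
  Order the arguments:  c ∘ c ∘ c ∘ d ∘ d ∘ f(c ∘ c ∘ c ∘ c ∘ d ∘ f(g(c, d), f(c, d)), f(f(c ∘ d ∘ d, f(inv(c), c ∘ c)), f(f(c ∘ d, g(d, c)), g(c, c))))

Answer: yes — both canonical forms are c ∘ c ∘ c ∘ d ∘ d ∘ f(c ∘ c ∘ c ∘ c ∘ d ∘ f(g(c, d), f(c, d)), f(f(c ∘ d ∘ d, f(inv(c), c ∘ c)), f(f(c ∘ d, g(d, c)), g(c, c))))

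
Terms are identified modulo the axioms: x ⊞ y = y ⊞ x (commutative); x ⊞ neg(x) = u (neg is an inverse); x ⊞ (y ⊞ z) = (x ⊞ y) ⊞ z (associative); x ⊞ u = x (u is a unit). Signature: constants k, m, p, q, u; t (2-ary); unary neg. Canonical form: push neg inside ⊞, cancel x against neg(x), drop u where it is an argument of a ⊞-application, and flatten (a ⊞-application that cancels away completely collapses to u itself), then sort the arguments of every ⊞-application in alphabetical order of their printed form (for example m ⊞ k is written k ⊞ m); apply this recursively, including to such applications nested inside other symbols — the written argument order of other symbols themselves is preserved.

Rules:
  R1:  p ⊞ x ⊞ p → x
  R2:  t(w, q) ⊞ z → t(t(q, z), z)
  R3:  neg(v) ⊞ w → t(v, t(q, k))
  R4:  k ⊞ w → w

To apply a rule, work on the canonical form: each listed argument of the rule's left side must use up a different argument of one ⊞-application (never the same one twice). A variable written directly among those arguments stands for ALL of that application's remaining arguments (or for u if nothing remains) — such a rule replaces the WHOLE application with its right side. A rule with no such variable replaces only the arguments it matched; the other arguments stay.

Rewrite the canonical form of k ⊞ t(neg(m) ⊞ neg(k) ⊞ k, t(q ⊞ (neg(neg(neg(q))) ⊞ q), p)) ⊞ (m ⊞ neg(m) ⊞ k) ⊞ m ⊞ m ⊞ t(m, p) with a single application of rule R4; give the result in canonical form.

Canonical form:  k ⊞ k ⊞ m ⊞ m ⊞ t(m, p) ⊞ t(neg(m), t(q, p))
R4 matches:  uses k;  w := k ⊞ m ⊞ m ⊞ t(m, p) ⊞ t(neg(m), t(q, p))
The extension variable absorbs all remaining arguments, so the whole application is rewritten.
Result:  k ⊞ m ⊞ m ⊞ t(m, p) ⊞ t(neg(m), t(q, p))

Answer: k ⊞ m ⊞ m ⊞ t(m, p) ⊞ t(neg(m), t(q, p))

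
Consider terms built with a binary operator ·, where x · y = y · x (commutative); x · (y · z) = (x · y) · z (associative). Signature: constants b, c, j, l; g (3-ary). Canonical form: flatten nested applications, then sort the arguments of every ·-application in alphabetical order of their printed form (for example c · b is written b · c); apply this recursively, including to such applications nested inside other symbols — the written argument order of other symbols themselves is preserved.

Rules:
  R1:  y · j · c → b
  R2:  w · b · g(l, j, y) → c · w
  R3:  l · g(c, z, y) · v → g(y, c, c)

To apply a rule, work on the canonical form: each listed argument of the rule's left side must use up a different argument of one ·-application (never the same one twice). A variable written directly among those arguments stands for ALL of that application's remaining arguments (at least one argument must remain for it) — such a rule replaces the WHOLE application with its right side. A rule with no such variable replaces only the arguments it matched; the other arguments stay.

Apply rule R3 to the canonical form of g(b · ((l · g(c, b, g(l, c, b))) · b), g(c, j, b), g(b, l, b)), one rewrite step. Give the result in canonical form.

Canonical form:  g(b · b · g(c, b, g(l, c, b)) · l, g(c, j, b), g(b, l, b))
Apply R3:  consuming g(c, b, g(l, c, b)), l;  v := b · b, y := g(l, c, b), z := b
The extension variable absorbs all remaining arguments, so the whole application is rewritten.
Giving:  g(g(g(l, c, b), c, c), g(c, j, b), g(b, l, b))

Answer: g(g(g(l, c, b), c, c), g(c, j, b), g(b, l, b))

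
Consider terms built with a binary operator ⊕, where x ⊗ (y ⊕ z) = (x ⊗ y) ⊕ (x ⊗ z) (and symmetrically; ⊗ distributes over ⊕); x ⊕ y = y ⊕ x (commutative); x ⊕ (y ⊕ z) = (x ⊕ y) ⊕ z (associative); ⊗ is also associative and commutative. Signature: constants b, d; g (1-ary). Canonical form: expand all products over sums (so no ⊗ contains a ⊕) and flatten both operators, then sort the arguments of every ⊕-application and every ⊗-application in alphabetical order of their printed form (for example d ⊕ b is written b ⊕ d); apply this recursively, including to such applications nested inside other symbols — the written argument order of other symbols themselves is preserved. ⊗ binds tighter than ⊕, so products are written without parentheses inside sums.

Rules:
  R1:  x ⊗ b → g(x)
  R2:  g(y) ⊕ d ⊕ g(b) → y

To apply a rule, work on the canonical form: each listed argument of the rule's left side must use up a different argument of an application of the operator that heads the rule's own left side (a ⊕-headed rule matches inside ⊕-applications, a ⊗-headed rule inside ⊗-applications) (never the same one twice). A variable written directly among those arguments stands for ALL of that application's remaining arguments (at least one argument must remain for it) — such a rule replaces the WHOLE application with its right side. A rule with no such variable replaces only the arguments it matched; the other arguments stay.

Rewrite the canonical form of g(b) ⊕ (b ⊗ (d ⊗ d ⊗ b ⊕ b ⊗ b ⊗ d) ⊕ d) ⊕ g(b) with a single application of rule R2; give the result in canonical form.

Canonical form:  b ⊗ b ⊗ b ⊗ d ⊕ b ⊗ b ⊗ d ⊗ d ⊕ d ⊕ g(b) ⊕ g(b)
Match R2:  consume d, g(b), g(b);  y := b
New term:  b ⊕ b ⊗ b ⊗ b ⊗ d ⊕ b ⊗ b ⊗ d ⊗ d

Answer: b ⊕ b ⊗ b ⊗ b ⊗ d ⊕ b ⊗ b ⊗ d ⊗ d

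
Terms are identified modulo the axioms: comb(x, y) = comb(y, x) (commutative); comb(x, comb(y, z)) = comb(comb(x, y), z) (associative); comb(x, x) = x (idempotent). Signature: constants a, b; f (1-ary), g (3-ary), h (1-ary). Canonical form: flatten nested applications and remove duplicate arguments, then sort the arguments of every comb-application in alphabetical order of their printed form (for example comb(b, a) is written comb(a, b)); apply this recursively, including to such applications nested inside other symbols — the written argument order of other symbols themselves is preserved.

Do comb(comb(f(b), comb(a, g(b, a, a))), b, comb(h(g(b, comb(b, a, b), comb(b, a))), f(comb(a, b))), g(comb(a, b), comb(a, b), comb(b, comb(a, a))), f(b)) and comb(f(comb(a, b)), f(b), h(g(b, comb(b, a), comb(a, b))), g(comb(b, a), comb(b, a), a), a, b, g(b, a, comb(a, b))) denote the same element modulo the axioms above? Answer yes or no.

Left:  comb(comb(f(b), comb(a, g(b, a, a))), b, comb(h(g(b, comb(b, a, b), comb(b, a))), f(comb(a, b))), g(comb(a, b), comb(a, b), comb(b, comb(a, a))), f(b))
  Un-nest:  comb(f(b), a, g(b, a, a), b, h(g(b, comb(b, a, b), comb(b, a))), f(comb(a, b)), g(comb(a, b), comb(a, b), comb(b, comb(a, a))), f(b))
  Canonicalize subterm:  h(g(b, comb(b, a, b), comb(b, a)))  →  h(g(b, comb(a, b), comb(a, b)))
  Canonicalize subterm:  g(comb(a, b), comb(a, b), comb(b, comb(a, a)))  →  g(comb(a, b), comb(a, b), comb(a, b))
  Drop duplicates:  drop duplicate f(b)
  Order the arguments:  comb(a, b, f(b), f(comb(a, b)), g(b, a, a), g(comb(a, b), comb(a, b), comb(a, b)), h(g(b, comb(a, b), comb(a, b))))
Right:  comb(f(comb(a, b)), f(b), h(g(b, comb(b, a), comb(a, b))), g(comb(b, a), comb(b, a), a), a, b, g(b, a, comb(a, b)))
  Simplify inside:  h(g(b, comb(b, a), comb(a, b)))  →  h(g(b, comb(a, b), comb(a, b)))
  Simplify inside:  g(comb(b, a), comb(b, a), a)  →  g(comb(a, b), comb(a, b), a)
  Sort arguments:  comb(a, b, f(b), f(comb(a, b)), g(b, a, comb(a, b)), g(comb(a, b), comb(a, b), a), h(g(b, comb(a, b), comb(a, b))))

Answer: no — comb(a, b, f(b), f(comb(a, b)), g(b, a, a), g(comb(a, b), comb(a, b), comb(a, b)), h(g(b, comb(a, b), comb(a, b)))) vs comb(a, b, f(b), f(comb(a, b)), g(b, a, comb(a, b)), g(comb(a, b), comb(a, b), a), h(g(b, comb(a, b), comb(a, b))))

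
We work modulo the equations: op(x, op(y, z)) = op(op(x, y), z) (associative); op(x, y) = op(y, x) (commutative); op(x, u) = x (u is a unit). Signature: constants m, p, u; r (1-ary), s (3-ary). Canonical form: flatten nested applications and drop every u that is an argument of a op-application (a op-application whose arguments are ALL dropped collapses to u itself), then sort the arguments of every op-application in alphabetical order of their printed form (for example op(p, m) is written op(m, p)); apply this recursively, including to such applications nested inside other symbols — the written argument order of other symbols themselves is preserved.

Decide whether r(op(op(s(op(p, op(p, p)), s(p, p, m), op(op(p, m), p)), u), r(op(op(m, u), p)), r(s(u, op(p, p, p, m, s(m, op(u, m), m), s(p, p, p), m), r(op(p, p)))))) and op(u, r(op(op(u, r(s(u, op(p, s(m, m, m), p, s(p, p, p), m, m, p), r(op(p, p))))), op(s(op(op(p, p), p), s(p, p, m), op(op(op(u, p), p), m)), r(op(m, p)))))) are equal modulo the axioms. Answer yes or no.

Answer: yes — both canonical forms are r(op(r(op(m, p)), r(s(u, op(m, m, p, p, p, s(m, m, m), s(p, p, p)), r(op(p, p)))), s(op(p, p, p), s(p, p, m), op(m, p, p))))

Derivation:
Left:  r(op(op(s(op(p, op(p, p)), s(p, p, m), op(op(p, m), p)), u), r(op(op(m, u), p)), r(s(u, op(p, p, p, m, s(m, op(u, m), m), s(p, p, p), m), r(op(p, p))))))
  Focus inside:  op(op(s(op(p, op(p, p)), s(p, p, m), op(op(p, m), p)), u), r(op(op(m, u), p)), r(s(u, op(p, p, p, m, s(m, op(u, m), m), s(p, p, p), m), r(op(p, p)))))
  Un-nest:  op(s(op(p, op(p, p)), s(p, p, m), op(op(p, m), p)), u, r(op(op(m, u), p)), r(s(u, op(p, p, p, m, s(m, op(u, m), m), s(p, p, p), m), r(op(p, p)))))
  Simplify inside:  s(op(p, op(p, p)), s(p, p, m), op(op(p, m), p))  →  s(op(p, p, p), s(p, p, m), op(m, p, p))
  Inside:  r(op(op(m, u), p))  →  r(op(m, p))
  Inside:  r(s(u, op(p, p, p, m, s(m, op(u, m), m), s(p, p, p), m), r(op(p, p))))  →  r(s(u, op(m, m, p, p, p, s(m, m, m), s(p, p, p)), r(op(p, p))))
  Units out:  drop u
  Order the arguments:  op(r(op(m, p)), r(s(u, op(m, m, p, p, p, s(m, m, m), s(p, p, p)), r(op(p, p)))), s(op(p, p, p), s(p, p, m), op(m, p, p)))
  Rebuild:  r(op(r(op(m, p)), r(s(u, op(m, m, p, p, p, s(m, m, m), s(p, p, p)), r(op(p, p)))), s(op(p, p, p), s(p, p, m), op(m, p, p))))
Right:  op(u, r(op(op(u, r(s(u, op(p, s(m, m, m), p, s(p, p, p), m, m, p), r(op(p, p))))), op(s(op(op(p, p), p), s(p, p, m), op(op(op(u, p), p), m)), r(op(m, p))))))
  Canonicalize subterm:  r(op(op(u, r(s(u, op(p, s(m, m, m), p, s(p, p, p), m, m, p), r(op(p, p))))), op(s(op(op(p, p), p), s(p, p, m), op(op(op(u, p), p), m)), r(op(m, p)))))  →  r(op(r(op(m, p)), r(s(u, op(m, m, p, p, p, s(m, m, m), s(p, p, p)), r(op(p, p)))), s(op(p, p, p), s(p, p, m), op(m, p, p))))
  Units out:  drop u
  Sort arguments:  r(op(r(op(m, p)), r(s(u, op(m, m, p, p, p, s(m, m, m), s(p, p, p)), r(op(p, p)))), s(op(p, p, p), s(p, p, m), op(m, p, p))))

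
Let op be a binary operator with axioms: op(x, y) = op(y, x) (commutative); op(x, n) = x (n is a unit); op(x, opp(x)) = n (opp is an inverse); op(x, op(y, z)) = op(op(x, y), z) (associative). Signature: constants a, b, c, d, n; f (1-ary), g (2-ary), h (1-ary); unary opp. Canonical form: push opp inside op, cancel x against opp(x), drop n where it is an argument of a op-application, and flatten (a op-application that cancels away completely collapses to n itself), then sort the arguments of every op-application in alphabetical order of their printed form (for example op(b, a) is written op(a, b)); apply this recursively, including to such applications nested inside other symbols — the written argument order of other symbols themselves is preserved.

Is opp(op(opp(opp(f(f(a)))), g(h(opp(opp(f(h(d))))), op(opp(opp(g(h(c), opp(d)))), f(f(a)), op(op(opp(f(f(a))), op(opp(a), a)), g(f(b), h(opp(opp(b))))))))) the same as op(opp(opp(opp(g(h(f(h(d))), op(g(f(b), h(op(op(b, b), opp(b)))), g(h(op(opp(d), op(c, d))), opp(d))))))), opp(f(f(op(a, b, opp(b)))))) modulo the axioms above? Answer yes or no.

Left:  opp(op(opp(opp(f(f(a)))), g(h(opp(opp(f(h(d))))), op(opp(opp(g(h(c), opp(d)))), f(f(a)), op(op(opp(f(f(a))), op(opp(a), a)), g(f(b), h(opp(opp(b)))))))))
  Push opp inside:  distribute opp over op and collapse double opp
  Collect:  op(opp(f(f(a))), opp(g(h(f(h(d))), op(g(f(b), h(b)), g(h(c), opp(d))))))
Right:  op(opp(opp(opp(g(h(f(h(d))), op(g(f(b), h(op(op(b, b), opp(b)))), g(h(op(opp(d), op(c, d))), opp(d))))))), opp(f(f(op(a, b, opp(b))))))
  Push opp inside:  distribute opp over op and collapse double opp
  Collect terms:  op(opp(g(h(f(h(d))), op(g(f(b), h(b)), g(h(c), opp(d))))), opp(f(f(a))))
  Sort arguments:  op(opp(f(f(a))), opp(g(h(f(h(d))), op(g(f(b), h(b)), g(h(c), opp(d))))))

Answer: yes — both canonical forms are op(opp(f(f(a))), opp(g(h(f(h(d))), op(g(f(b), h(b)), g(h(c), opp(d))))))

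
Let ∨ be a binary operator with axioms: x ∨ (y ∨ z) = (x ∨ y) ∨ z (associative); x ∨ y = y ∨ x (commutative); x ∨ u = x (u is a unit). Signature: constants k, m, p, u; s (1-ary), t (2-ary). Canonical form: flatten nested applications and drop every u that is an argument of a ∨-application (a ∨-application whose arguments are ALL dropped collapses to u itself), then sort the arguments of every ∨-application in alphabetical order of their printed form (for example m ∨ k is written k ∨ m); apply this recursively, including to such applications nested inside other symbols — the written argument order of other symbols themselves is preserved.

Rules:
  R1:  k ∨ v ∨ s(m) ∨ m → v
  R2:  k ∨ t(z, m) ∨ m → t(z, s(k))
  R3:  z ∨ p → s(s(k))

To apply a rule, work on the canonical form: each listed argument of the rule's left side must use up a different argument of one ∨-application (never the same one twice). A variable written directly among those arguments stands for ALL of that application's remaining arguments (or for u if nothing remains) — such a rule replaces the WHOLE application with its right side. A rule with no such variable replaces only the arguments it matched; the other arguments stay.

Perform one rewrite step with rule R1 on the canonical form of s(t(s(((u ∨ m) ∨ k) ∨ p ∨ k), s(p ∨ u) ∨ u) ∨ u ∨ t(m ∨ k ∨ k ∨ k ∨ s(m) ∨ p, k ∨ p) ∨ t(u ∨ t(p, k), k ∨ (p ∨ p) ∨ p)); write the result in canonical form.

Answer: s(t(k ∨ k ∨ p, k ∨ p) ∨ t(s(k ∨ k ∨ m ∨ p), s(p)) ∨ t(t(p, k), k ∨ p ∨ p ∨ p))

Derivation:
Canonical form:  s(t(k ∨ k ∨ k ∨ m ∨ p ∨ s(m), k ∨ p) ∨ t(s(k ∨ k ∨ m ∨ p), s(p)) ∨ t(t(p, k), k ∨ p ∨ p ∨ p))
Apply R1:  consuming k, m, s(m);  v := k ∨ k ∨ p
Every leftover argument binds to the variable; the entire application is replaced.
Result:  s(t(k ∨ k ∨ p, k ∨ p) ∨ t(s(k ∨ k ∨ m ∨ p), s(p)) ∨ t(t(p, k), k ∨ p ∨ p ∨ p))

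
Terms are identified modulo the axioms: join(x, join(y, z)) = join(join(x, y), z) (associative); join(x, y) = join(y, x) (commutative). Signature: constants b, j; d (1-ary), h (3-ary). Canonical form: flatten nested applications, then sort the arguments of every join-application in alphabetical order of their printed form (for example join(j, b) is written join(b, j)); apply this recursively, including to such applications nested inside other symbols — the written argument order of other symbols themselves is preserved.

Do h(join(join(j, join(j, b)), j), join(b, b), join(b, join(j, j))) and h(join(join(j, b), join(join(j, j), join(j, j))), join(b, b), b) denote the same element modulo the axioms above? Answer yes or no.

Left:  h(join(join(j, join(j, b)), j), join(b, b), join(b, join(j, j)))
  Descend into:  join(join(j, join(j, b)), j)
  Merge nested applications:  join(j, j, b, j)
  Order the arguments:  join(b, j, j, j)
  Rebuild:  h(join(b, j, j, j), join(b, b), join(b, j, j))
Right:  h(join(join(j, b), join(join(j, j), join(j, j))), join(b, b), b)
  Work inside:  join(join(j, b), join(join(j, j), join(j, j)))
  Merge nested applications:  join(j, b, j, j, j, j)
  Sort arguments:  join(b, j, j, j, j, j)
  Rebuild:  h(join(b, j, j, j, j, j), join(b, b), b)

Answer: no — h(join(b, j, j, j), join(b, b), join(b, j, j)) vs h(join(b, j, j, j, j, j), join(b, b), b)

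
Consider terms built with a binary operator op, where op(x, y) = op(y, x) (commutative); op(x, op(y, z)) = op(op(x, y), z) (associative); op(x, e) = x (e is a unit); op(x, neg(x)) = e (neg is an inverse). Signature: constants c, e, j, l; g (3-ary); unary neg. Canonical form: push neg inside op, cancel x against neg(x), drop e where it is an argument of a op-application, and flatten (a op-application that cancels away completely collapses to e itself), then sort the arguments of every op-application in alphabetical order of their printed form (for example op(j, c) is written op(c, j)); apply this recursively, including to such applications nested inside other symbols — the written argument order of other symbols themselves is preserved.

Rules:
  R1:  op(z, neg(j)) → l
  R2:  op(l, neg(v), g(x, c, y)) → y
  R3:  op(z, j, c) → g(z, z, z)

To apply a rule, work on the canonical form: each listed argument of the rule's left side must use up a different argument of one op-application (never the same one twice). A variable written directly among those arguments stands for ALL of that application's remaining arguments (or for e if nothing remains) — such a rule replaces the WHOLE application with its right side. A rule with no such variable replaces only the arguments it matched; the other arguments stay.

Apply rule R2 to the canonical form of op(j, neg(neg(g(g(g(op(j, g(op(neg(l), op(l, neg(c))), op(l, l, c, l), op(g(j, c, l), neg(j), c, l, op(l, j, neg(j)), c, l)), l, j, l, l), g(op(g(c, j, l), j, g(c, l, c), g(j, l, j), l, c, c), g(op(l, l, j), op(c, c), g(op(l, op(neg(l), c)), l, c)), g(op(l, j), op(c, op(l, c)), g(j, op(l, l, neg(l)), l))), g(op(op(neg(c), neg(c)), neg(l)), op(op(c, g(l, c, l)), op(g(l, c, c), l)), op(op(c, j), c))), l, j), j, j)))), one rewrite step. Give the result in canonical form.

Canonical form:  op(g(g(g(op(g(neg(c), op(c, l, l, l), op(c, c, g(j, c, l), l, l, l, neg(j))), j, j, l, l, l), g(op(c, c, g(c, j, l), g(c, l, c), g(j, l, j), j, l), g(op(j, l, l), op(c, c), g(c, l, c)), g(op(j, l), op(c, c, l), g(j, l, l))), g(op(neg(c), neg(c), neg(l)), op(c, g(l, c, c), g(l, c, l), l), op(c, c, j))), l, j), j, j), j)
Apply R2:  consuming g(j, c, l), l, neg(j);  v := j, x := j, y := l
New term:  op(g(g(g(op(g(neg(c), op(c, l, l, l), op(c, c, l, l, l)), j, j, l, l, l), g(op(c, c, g(c, j, l), g(c, l, c), g(j, l, j), j, l), g(op(j, l, l), op(c, c), g(c, l, c)), g(op(j, l), op(c, c, l), g(j, l, l))), g(op(neg(c), neg(c), neg(l)), op(c, g(l, c, c), g(l, c, l), l), op(c, c, j))), l, j), j, j), j)

Answer: op(g(g(g(op(g(neg(c), op(c, l, l, l), op(c, c, l, l, l)), j, j, l, l, l), g(op(c, c, g(c, j, l), g(c, l, c), g(j, l, j), j, l), g(op(j, l, l), op(c, c), g(c, l, c)), g(op(j, l), op(c, c, l), g(j, l, l))), g(op(neg(c), neg(c), neg(l)), op(c, g(l, c, c), g(l, c, l), l), op(c, c, j))), l, j), j, j), j)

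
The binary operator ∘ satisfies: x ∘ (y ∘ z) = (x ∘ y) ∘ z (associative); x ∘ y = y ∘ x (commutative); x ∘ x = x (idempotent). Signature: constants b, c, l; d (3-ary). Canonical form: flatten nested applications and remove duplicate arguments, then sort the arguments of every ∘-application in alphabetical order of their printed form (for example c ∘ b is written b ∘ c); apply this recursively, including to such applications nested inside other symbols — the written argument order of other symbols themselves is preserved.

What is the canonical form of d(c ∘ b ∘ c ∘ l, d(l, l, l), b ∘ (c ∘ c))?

Work inside:  b ∘ (c ∘ c)
Flatten:  b ∘ c ∘ c
Drop duplicates:  drop duplicate c
Order the arguments:  b ∘ c
Put back:  d(b ∘ c ∘ l, d(l, l, l), b ∘ c)

Answer: d(b ∘ c ∘ l, d(l, l, l), b ∘ c)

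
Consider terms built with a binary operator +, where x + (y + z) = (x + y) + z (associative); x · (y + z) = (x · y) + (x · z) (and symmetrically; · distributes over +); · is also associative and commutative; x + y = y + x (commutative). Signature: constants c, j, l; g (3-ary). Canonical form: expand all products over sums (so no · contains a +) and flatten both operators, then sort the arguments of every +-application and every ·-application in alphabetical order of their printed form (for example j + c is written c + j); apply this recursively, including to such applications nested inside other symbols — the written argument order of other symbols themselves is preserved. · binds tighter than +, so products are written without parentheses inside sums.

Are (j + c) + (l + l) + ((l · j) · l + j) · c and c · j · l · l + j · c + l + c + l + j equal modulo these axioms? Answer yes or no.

Answer: yes — both canonical forms are c + c · j + c · j · l · l + j + l + l

Derivation:
Left:  (j + c) + (l + l) + ((l · j) · l + j) · c
  Expand products over sums:  j + c + l + l + c · j · l · l + c · j
  Order the arguments:  c + c · j + c · j · l · l + j + l + l
Right:  c · j · l · l + j · c + l + c + l + j
  Merge nested applications:  c · j · l · l + c · j + l + c + l + j
  Sort:  c + c · j + c · j · l · l + j + l + l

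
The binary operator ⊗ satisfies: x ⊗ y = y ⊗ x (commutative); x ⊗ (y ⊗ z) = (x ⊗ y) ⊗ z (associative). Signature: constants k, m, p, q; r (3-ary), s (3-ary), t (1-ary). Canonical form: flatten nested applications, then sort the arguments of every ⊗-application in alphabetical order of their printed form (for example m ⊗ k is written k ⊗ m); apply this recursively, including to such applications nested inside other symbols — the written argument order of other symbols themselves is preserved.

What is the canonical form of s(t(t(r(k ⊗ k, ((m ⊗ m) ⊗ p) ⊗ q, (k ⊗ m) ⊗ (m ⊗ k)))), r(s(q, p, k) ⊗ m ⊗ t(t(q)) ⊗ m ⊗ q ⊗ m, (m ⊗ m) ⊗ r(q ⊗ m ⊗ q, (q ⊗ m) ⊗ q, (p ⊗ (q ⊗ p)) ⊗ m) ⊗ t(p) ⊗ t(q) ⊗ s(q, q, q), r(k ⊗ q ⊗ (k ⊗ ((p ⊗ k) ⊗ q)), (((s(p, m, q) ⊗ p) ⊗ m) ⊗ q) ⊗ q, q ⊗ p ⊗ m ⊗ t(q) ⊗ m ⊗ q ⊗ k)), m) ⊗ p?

Answer: p ⊗ s(t(t(r(k ⊗ k, m ⊗ m ⊗ p ⊗ q, k ⊗ k ⊗ m ⊗ m))), r(m ⊗ m ⊗ m ⊗ q ⊗ s(q, p, k) ⊗ t(t(q)), m ⊗ m ⊗ r(m ⊗ q ⊗ q, m ⊗ q ⊗ q, m ⊗ p ⊗ p ⊗ q) ⊗ s(q, q, q) ⊗ t(p) ⊗ t(q), r(k ⊗ k ⊗ k ⊗ p ⊗ q ⊗ q, m ⊗ p ⊗ q ⊗ q ⊗ s(p, m, q), k ⊗ m ⊗ m ⊗ p ⊗ q ⊗ q ⊗ t(q))), m)

Derivation:
Canonicalize subterm:  s(t(t(r(k ⊗ k, ((m ⊗ m) ⊗ p) ⊗ q, (k ⊗ m) ⊗ (m ⊗ k)))), r(s(q, p, k) ⊗ m ⊗ t(t(q)) ⊗ m ⊗ q ⊗ m, (m ⊗ m) ⊗ r(q ⊗ m ⊗ q, (q ⊗ m) ⊗ q, (p ⊗ (q ⊗ p)) ⊗ m) ⊗ t(p) ⊗ t(q) ⊗ s(q, q, q), r(k ⊗ q ⊗ (k ⊗ ((p ⊗ k) ⊗ q)), (((s(p, m, q) ⊗ p) ⊗ m) ⊗ q) ⊗ q, q ⊗ p ⊗ m ⊗ t(q) ⊗ m ⊗ q ⊗ k)), m)  →  s(t(t(r(k ⊗ k, m ⊗ m ⊗ p ⊗ q, k ⊗ k ⊗ m ⊗ m))), r(m ⊗ m ⊗ m ⊗ q ⊗ s(q, p, k) ⊗ t(t(q)), m ⊗ m ⊗ r(m ⊗ q ⊗ q, m ⊗ q ⊗ q, m ⊗ p ⊗ p ⊗ q) ⊗ s(q, q, q) ⊗ t(p) ⊗ t(q), r(k ⊗ k ⊗ k ⊗ p ⊗ q ⊗ q, m ⊗ p ⊗ q ⊗ q ⊗ s(p, m, q), k ⊗ m ⊗ m ⊗ p ⊗ q ⊗ q ⊗ t(q))), m)
Sort arguments:  p ⊗ s(t(t(r(k ⊗ k, m ⊗ m ⊗ p ⊗ q, k ⊗ k ⊗ m ⊗ m))), r(m ⊗ m ⊗ m ⊗ q ⊗ s(q, p, k) ⊗ t(t(q)), m ⊗ m ⊗ r(m ⊗ q ⊗ q, m ⊗ q ⊗ q, m ⊗ p ⊗ p ⊗ q) ⊗ s(q, q, q) ⊗ t(p) ⊗ t(q), r(k ⊗ k ⊗ k ⊗ p ⊗ q ⊗ q, m ⊗ p ⊗ q ⊗ q ⊗ s(p, m, q), k ⊗ m ⊗ m ⊗ p ⊗ q ⊗ q ⊗ t(q))), m)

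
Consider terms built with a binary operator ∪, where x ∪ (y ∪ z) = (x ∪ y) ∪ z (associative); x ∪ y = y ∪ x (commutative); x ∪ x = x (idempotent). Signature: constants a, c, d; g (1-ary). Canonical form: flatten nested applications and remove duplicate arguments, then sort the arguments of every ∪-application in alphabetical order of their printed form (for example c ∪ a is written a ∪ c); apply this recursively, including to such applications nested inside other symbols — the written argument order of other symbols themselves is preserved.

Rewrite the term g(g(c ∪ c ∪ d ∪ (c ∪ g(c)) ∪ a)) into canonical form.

Answer: g(g(a ∪ c ∪ d ∪ g(c)))

Derivation:
Focus inside:  c ∪ c ∪ d ∪ (c ∪ g(c)) ∪ a
Un-nest:  c ∪ c ∪ d ∪ c ∪ g(c) ∪ a
Drop duplicates:  drop duplicate c, c
Sort:  a ∪ c ∪ d ∪ g(c)
Rebuild:  g(g(a ∪ c ∪ d ∪ g(c)))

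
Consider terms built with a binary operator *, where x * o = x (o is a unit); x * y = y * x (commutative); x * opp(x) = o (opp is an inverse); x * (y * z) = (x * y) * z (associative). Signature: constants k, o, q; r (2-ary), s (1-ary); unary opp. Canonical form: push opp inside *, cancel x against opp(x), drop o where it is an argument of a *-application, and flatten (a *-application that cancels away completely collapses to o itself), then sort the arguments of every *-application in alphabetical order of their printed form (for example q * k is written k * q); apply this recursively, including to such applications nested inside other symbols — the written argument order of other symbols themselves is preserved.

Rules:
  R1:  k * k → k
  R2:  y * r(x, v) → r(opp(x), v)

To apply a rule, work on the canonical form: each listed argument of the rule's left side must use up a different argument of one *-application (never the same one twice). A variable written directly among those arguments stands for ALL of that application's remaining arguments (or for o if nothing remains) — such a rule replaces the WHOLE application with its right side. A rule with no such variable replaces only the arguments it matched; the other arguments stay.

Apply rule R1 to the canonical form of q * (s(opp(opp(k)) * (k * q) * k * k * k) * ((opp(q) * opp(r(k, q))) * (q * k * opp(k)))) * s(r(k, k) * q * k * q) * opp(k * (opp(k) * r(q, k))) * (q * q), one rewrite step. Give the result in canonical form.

Canonical form:  opp(r(k, q)) * opp(r(q, k)) * q * q * q * s(k * k * k * k * k * q) * s(k * q * q * r(k, k))
R1 matches:  uses k, k
New term:  opp(r(k, q)) * opp(r(q, k)) * q * q * q * s(k * k * k * k * q) * s(k * q * q * r(k, k))

Answer: opp(r(k, q)) * opp(r(q, k)) * q * q * q * s(k * k * k * k * q) * s(k * q * q * r(k, k))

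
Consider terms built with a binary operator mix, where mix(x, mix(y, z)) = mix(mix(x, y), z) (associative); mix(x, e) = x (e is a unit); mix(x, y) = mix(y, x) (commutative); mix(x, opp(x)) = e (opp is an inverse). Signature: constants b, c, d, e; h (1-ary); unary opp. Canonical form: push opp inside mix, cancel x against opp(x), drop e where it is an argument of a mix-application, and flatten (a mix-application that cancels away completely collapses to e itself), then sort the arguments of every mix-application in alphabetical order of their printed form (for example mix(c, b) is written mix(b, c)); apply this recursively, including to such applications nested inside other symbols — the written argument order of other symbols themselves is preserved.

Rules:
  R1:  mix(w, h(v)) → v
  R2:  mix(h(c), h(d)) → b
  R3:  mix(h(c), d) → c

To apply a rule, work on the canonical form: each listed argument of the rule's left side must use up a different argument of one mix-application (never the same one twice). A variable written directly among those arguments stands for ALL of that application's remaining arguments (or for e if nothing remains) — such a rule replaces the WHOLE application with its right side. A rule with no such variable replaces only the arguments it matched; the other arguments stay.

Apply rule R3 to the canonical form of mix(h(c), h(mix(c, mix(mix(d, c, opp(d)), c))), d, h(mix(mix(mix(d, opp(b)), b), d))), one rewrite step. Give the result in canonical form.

Answer: mix(c, h(mix(c, c, c)), h(mix(d, d)))

Derivation:
Canonical form:  mix(d, h(c), h(mix(c, c, c)), h(mix(d, d)))
R3 matches:  uses d, h(c)
Giving:  mix(c, h(mix(c, c, c)), h(mix(d, d)))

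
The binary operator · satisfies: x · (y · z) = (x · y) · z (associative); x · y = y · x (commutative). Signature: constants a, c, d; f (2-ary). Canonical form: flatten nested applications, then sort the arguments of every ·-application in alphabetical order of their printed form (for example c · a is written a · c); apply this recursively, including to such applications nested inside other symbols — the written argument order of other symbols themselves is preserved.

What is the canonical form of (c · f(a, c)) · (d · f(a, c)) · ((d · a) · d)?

Answer: a · c · d · d · d · f(a, c) · f(a, c)

Derivation:
Merge nested applications:  c · f(a, c) · d · f(a, c) · d · a · d
Sort:  a · c · d · d · d · f(a, c) · f(a, c)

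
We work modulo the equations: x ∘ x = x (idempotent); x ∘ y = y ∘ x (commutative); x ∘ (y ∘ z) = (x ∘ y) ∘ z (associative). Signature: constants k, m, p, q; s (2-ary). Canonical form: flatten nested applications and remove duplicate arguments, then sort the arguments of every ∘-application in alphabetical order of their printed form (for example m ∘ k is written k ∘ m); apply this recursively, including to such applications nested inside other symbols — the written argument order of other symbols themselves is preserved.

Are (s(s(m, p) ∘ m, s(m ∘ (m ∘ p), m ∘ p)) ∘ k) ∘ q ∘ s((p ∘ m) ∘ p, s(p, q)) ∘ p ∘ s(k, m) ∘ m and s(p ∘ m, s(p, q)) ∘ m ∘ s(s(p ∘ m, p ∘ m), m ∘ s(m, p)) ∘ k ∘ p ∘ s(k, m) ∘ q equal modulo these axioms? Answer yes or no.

Left:  (s(s(m, p) ∘ m, s(m ∘ (m ∘ p), m ∘ p)) ∘ k) ∘ q ∘ s((p ∘ m) ∘ p, s(p, q)) ∘ p ∘ s(k, m) ∘ m
  Merge nested applications:  s(s(m, p) ∘ m, s(m ∘ (m ∘ p), m ∘ p)) ∘ k ∘ q ∘ s((p ∘ m) ∘ p, s(p, q)) ∘ p ∘ s(k, m) ∘ m
  Canonicalize subterm:  s(s(m, p) ∘ m, s(m ∘ (m ∘ p), m ∘ p))  →  s(m ∘ s(m, p), s(m ∘ p, m ∘ p))
  Inside:  s((p ∘ m) ∘ p, s(p, q))  →  s(m ∘ p, s(p, q))
  Sort arguments:  k ∘ m ∘ p ∘ q ∘ s(k, m) ∘ s(m ∘ p, s(p, q)) ∘ s(m ∘ s(m, p), s(m ∘ p, m ∘ p))
Right:  s(p ∘ m, s(p, q)) ∘ m ∘ s(s(p ∘ m, p ∘ m), m ∘ s(m, p)) ∘ k ∘ p ∘ s(k, m) ∘ q
  Simplify inside:  s(p ∘ m, s(p, q))  →  s(m ∘ p, s(p, q))
  Canonicalize subterm:  s(s(p ∘ m, p ∘ m), m ∘ s(m, p))  →  s(s(m ∘ p, m ∘ p), m ∘ s(m, p))
  Order the arguments:  k ∘ m ∘ p ∘ q ∘ s(k, m) ∘ s(m ∘ p, s(p, q)) ∘ s(s(m ∘ p, m ∘ p), m ∘ s(m, p))

Answer: no — k ∘ m ∘ p ∘ q ∘ s(k, m) ∘ s(m ∘ p, s(p, q)) ∘ s(m ∘ s(m, p), s(m ∘ p, m ∘ p)) vs k ∘ m ∘ p ∘ q ∘ s(k, m) ∘ s(m ∘ p, s(p, q)) ∘ s(s(m ∘ p, m ∘ p), m ∘ s(m, p))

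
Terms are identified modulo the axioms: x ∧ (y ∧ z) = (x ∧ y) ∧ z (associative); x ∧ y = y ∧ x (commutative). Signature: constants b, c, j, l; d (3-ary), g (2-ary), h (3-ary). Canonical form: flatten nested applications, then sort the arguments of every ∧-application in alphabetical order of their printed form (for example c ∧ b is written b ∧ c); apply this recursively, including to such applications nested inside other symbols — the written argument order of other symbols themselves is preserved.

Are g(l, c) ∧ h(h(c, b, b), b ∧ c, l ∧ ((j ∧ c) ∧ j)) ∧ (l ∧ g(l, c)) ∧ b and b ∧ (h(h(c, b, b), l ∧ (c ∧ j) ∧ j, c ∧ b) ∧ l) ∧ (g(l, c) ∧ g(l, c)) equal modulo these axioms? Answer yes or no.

Answer: no — b ∧ g(l, c) ∧ g(l, c) ∧ h(h(c, b, b), b ∧ c, c ∧ j ∧ j ∧ l) ∧ l vs b ∧ g(l, c) ∧ g(l, c) ∧ h(h(c, b, b), c ∧ j ∧ j ∧ l, b ∧ c) ∧ l

Derivation:
Left:  g(l, c) ∧ h(h(c, b, b), b ∧ c, l ∧ ((j ∧ c) ∧ j)) ∧ (l ∧ g(l, c)) ∧ b
  Flatten:  g(l, c) ∧ h(h(c, b, b), b ∧ c, l ∧ ((j ∧ c) ∧ j)) ∧ l ∧ g(l, c) ∧ b
  Inside:  h(h(c, b, b), b ∧ c, l ∧ ((j ∧ c) ∧ j))  →  h(h(c, b, b), b ∧ c, c ∧ j ∧ j ∧ l)
  Sort:  b ∧ g(l, c) ∧ g(l, c) ∧ h(h(c, b, b), b ∧ c, c ∧ j ∧ j ∧ l) ∧ l
Right:  b ∧ (h(h(c, b, b), l ∧ (c ∧ j) ∧ j, c ∧ b) ∧ l) ∧ (g(l, c) ∧ g(l, c))
  Merge nested applications:  b ∧ h(h(c, b, b), l ∧ (c ∧ j) ∧ j, c ∧ b) ∧ l ∧ g(l, c) ∧ g(l, c)
  Simplify inside:  h(h(c, b, b), l ∧ (c ∧ j) ∧ j, c ∧ b)  →  h(h(c, b, b), c ∧ j ∧ j ∧ l, b ∧ c)
  Order the arguments:  b ∧ g(l, c) ∧ g(l, c) ∧ h(h(c, b, b), c ∧ j ∧ j ∧ l, b ∧ c) ∧ l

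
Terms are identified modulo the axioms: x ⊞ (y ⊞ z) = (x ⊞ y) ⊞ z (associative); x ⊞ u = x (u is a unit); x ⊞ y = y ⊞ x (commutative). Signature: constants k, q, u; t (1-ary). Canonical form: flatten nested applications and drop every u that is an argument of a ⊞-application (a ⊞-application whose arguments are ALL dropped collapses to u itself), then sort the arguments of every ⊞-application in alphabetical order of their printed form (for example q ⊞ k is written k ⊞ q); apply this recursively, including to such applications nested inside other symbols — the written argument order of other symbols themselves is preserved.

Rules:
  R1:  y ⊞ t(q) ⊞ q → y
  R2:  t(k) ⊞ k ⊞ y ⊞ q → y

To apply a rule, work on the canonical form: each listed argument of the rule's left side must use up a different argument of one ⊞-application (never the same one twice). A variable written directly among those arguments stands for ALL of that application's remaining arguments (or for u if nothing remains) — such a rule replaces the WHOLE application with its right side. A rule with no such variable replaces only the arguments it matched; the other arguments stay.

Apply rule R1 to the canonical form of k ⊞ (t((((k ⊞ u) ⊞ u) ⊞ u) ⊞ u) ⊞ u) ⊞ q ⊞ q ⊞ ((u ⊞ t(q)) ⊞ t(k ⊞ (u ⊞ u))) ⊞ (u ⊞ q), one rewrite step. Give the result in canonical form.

Answer: k ⊞ q ⊞ q ⊞ t(k) ⊞ t(k)

Derivation:
Canonical form:  k ⊞ q ⊞ q ⊞ q ⊞ t(k) ⊞ t(k) ⊞ t(q)
R1 matches:  uses q, t(q);  y := k ⊞ q ⊞ q ⊞ t(k) ⊞ t(k)
The extension variable absorbs all remaining arguments, so the whole application is rewritten.
Giving:  k ⊞ q ⊞ q ⊞ t(k) ⊞ t(k)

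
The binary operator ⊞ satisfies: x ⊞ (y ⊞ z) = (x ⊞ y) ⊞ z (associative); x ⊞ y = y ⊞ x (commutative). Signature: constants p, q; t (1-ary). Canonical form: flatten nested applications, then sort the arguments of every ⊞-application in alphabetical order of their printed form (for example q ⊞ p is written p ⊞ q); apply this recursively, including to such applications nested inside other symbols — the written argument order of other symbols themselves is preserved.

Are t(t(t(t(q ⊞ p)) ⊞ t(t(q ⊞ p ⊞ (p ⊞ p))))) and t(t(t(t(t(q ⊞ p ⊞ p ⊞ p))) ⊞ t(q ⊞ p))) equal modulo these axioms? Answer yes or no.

Answer: no — t(t(t(t(p ⊞ p ⊞ p ⊞ q)) ⊞ t(t(p ⊞ q)))) vs t(t(t(p ⊞ q) ⊞ t(t(t(p ⊞ p ⊞ p ⊞ q)))))

Derivation:
Left:  t(t(t(t(q ⊞ p)) ⊞ t(t(q ⊞ p ⊞ (p ⊞ p)))))
  Descend into:  t(t(q ⊞ p)) ⊞ t(t(q ⊞ p ⊞ (p ⊞ p)))
  Canonicalize subterm:  t(t(q ⊞ p))  →  t(t(p ⊞ q))
  Simplify inside:  t(t(q ⊞ p ⊞ (p ⊞ p)))  →  t(t(p ⊞ p ⊞ p ⊞ q))
  Order the arguments:  t(t(p ⊞ p ⊞ p ⊞ q)) ⊞ t(t(p ⊞ q))
  Rebuild:  t(t(t(t(p ⊞ p ⊞ p ⊞ q)) ⊞ t(t(p ⊞ q))))
Right:  t(t(t(t(t(q ⊞ p ⊞ p ⊞ p))) ⊞ t(q ⊞ p)))
  Descend into:  t(t(t(q ⊞ p ⊞ p ⊞ p))) ⊞ t(q ⊞ p)
  Canonicalize subterm:  t(t(t(q ⊞ p ⊞ p ⊞ p)))  →  t(t(t(p ⊞ p ⊞ p ⊞ q)))
  Simplify inside:  t(q ⊞ p)  →  t(p ⊞ q)
  Sort arguments:  t(p ⊞ q) ⊞ t(t(t(p ⊞ p ⊞ p ⊞ q)))
  Put back:  t(t(t(p ⊞ q) ⊞ t(t(t(p ⊞ p ⊞ p ⊞ q)))))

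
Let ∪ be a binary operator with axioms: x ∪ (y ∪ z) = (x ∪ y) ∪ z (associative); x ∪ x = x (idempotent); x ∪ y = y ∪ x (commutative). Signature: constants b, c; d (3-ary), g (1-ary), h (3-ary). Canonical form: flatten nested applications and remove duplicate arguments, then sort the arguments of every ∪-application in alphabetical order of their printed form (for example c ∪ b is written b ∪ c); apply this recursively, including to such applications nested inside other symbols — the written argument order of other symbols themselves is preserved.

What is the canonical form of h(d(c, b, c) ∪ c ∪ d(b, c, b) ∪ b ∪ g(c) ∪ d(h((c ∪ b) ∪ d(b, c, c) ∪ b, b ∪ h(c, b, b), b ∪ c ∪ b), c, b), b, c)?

Answer: h(b ∪ c ∪ d(b, c, b) ∪ d(c, b, c) ∪ d(h(b ∪ c ∪ d(b, c, c), b ∪ h(c, b, b), b ∪ c), c, b) ∪ g(c), b, c)

Derivation:
Focus inside:  d(c, b, c) ∪ c ∪ d(b, c, b) ∪ b ∪ g(c) ∪ d(h((c ∪ b) ∪ d(b, c, c) ∪ b, b ∪ h(c, b, b), b ∪ c ∪ b), c, b)
Canonicalize subterm:  d(h((c ∪ b) ∪ d(b, c, c) ∪ b, b ∪ h(c, b, b), b ∪ c ∪ b), c, b)  →  d(h(b ∪ c ∪ d(b, c, c), b ∪ h(c, b, b), b ∪ c), c, b)
Sort:  b ∪ c ∪ d(b, c, b) ∪ d(c, b, c) ∪ d(h(b ∪ c ∪ d(b, c, c), b ∪ h(c, b, b), b ∪ c), c, b) ∪ g(c)
Put back:  h(b ∪ c ∪ d(b, c, b) ∪ d(c, b, c) ∪ d(h(b ∪ c ∪ d(b, c, c), b ∪ h(c, b, b), b ∪ c), c, b) ∪ g(c), b, c)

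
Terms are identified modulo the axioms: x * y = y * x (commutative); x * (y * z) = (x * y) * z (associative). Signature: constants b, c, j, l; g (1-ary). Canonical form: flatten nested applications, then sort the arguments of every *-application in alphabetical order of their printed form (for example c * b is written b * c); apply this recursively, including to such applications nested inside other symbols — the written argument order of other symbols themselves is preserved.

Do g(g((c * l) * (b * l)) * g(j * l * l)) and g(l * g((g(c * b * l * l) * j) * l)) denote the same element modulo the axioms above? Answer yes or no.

Left:  g(g((c * l) * (b * l)) * g(j * l * l))
  Focus inside:  g((c * l) * (b * l)) * g(j * l * l)
  Simplify inside:  g((c * l) * (b * l))  →  g(b * c * l * l)
  Sort arguments:  g(b * c * l * l) * g(j * l * l)
  Reassemble:  g(g(b * c * l * l) * g(j * l * l))
Right:  g(l * g((g(c * b * l * l) * j) * l))
  Focus inside:  l * g((g(c * b * l * l) * j) * l)
  Inside:  g((g(c * b * l * l) * j) * l)  →  g(g(b * c * l * l) * j * l)
  Order the arguments:  g(g(b * c * l * l) * j * l) * l
  Rebuild:  g(g(g(b * c * l * l) * j * l) * l)

Answer: no — g(g(b * c * l * l) * g(j * l * l)) vs g(g(g(b * c * l * l) * j * l) * l)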